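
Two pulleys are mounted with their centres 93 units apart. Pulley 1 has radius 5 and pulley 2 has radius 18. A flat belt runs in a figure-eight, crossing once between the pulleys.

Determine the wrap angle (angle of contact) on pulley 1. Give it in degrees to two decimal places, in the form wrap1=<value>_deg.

wrap1=208.64_deg

crossed belt: β = asin((r1+r2)/C) = asin(23/93) = 14.3185°
wrap1 = wrap2 = π + 2β = 208.6370°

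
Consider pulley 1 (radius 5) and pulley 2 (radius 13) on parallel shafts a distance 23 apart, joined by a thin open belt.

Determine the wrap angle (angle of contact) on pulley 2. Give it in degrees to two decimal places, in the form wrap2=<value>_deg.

open belt: β = asin((r2−r1)/C) = asin(8/23) = 20.3544°
wrap1 = π − 2β = 139.2912°
wrap2 = π + 2β = 220.7088°

wrap2=220.71_deg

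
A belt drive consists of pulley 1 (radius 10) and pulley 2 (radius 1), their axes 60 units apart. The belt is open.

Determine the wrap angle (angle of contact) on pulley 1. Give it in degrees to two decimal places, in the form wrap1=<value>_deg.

open belt: β = asin((r2−r1)/C) = asin(-9/60) = -8.6269°
wrap1 = π − 2β = 197.2539°
wrap2 = π + 2β = 162.7461°

wrap1=197.25_deg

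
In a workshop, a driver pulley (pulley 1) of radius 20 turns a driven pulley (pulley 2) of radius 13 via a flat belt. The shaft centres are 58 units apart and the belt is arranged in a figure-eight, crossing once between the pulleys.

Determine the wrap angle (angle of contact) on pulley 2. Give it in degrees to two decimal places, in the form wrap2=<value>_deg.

crossed belt: β = asin((r1+r2)/C) = asin(33/58) = 34.6781°
wrap1 = wrap2 = π + 2β = 249.3562°

wrap2=249.36_deg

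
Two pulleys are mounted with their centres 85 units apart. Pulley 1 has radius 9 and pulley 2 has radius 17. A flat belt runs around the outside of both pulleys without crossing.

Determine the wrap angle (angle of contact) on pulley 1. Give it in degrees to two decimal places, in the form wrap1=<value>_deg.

wrap1=169.20_deg

open belt: β = asin((r2−r1)/C) = asin(8/85) = 5.4005°
wrap1 = π − 2β = 169.1989°
wrap2 = π + 2β = 190.8011°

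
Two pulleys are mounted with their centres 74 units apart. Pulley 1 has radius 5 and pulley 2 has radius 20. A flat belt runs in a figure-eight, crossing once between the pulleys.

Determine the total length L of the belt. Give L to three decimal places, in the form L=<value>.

crossed belt: β = asin((r1+r2)/C) = asin(25/74) = 19.7452°
wrap1 = wrap2 = π + 2β = 219.4904°
tangent length = C·cosβ = 69.6491
L = (r1+r2)·wrap + 2·C·cosβ = 25·3.8308 + 2·69.6491 = 235.0690

L=235.069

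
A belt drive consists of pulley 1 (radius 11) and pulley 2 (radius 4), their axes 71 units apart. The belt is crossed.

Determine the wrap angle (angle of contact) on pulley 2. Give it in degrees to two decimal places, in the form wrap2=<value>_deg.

crossed belt: β = asin((r1+r2)/C) = asin(15/71) = 12.1966°
wrap1 = wrap2 = π + 2β = 204.3933°

wrap2=204.39_deg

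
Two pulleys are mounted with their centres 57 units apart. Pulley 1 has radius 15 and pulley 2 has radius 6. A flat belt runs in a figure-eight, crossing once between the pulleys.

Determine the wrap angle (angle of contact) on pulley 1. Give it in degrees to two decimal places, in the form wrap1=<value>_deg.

crossed belt: β = asin((r1+r2)/C) = asin(21/57) = 21.6183°
wrap1 = wrap2 = π + 2β = 223.2365°

wrap1=223.24_deg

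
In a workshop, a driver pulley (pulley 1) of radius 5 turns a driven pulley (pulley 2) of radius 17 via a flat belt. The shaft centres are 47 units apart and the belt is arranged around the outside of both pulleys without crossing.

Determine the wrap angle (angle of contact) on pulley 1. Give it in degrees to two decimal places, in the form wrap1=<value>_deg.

open belt: β = asin((r2−r1)/C) = asin(12/47) = 14.7925°
wrap1 = π − 2β = 150.4150°
wrap2 = π + 2β = 209.5850°

wrap1=150.42_deg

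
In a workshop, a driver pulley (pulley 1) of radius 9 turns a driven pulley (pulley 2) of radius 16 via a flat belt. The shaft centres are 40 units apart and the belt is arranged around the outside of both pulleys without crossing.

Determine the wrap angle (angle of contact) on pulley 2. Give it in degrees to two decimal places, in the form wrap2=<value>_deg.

wrap2=200.16_deg

open belt: β = asin((r2−r1)/C) = asin(7/40) = 10.0787°
wrap1 = π − 2β = 159.8427°
wrap2 = π + 2β = 200.1573°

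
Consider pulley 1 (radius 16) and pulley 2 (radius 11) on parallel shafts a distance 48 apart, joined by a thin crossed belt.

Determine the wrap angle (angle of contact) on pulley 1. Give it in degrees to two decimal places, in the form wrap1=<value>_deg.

wrap1=248.46_deg

crossed belt: β = asin((r1+r2)/C) = asin(27/48) = 34.2289°
wrap1 = wrap2 = π + 2β = 248.4577°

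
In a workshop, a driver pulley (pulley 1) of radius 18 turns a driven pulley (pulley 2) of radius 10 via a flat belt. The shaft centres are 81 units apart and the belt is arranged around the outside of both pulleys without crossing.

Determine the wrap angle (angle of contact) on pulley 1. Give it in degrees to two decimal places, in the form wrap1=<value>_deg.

wrap1=191.34_deg

open belt: β = asin((r2−r1)/C) = asin(-8/81) = -5.6681°
wrap1 = π − 2β = 191.3362°
wrap2 = π + 2β = 168.6638°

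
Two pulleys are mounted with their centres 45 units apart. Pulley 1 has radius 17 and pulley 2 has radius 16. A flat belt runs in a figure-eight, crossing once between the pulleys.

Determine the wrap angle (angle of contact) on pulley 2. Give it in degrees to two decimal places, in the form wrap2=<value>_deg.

wrap2=274.33_deg

crossed belt: β = asin((r1+r2)/C) = asin(33/45) = 47.1666°
wrap1 = wrap2 = π + 2β = 274.3331°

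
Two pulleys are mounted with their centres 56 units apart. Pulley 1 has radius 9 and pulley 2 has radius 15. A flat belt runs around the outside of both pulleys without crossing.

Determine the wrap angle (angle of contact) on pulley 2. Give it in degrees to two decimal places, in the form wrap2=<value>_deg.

wrap2=192.30_deg

open belt: β = asin((r2−r1)/C) = asin(6/56) = 6.1506°
wrap1 = π − 2β = 167.6987°
wrap2 = π + 2β = 192.3013°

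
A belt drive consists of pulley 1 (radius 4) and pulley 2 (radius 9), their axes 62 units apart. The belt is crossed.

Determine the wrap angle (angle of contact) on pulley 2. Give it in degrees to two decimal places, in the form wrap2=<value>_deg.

wrap2=204.21_deg

crossed belt: β = asin((r1+r2)/C) = asin(13/62) = 12.1034°
wrap1 = wrap2 = π + 2β = 204.2069°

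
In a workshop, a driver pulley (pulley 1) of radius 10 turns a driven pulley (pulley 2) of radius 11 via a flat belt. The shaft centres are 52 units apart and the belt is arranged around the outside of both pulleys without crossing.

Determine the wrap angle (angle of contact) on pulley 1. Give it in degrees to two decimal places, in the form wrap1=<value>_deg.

wrap1=177.80_deg

open belt: β = asin((r2−r1)/C) = asin(1/52) = 1.1019°
wrap1 = π − 2β = 177.7962°
wrap2 = π + 2β = 182.2038°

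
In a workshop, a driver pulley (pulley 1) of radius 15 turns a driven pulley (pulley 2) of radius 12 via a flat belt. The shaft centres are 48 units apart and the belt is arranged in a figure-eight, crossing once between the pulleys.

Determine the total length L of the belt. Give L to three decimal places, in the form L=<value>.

crossed belt: β = asin((r1+r2)/C) = asin(27/48) = 34.2289°
wrap1 = wrap2 = π + 2β = 248.4577°
tangent length = C·cosβ = 39.6863
L = (r1+r2)·wrap + 2·C·cosβ = 27·4.3364 + 2·39.6863 = 196.4555

L=196.455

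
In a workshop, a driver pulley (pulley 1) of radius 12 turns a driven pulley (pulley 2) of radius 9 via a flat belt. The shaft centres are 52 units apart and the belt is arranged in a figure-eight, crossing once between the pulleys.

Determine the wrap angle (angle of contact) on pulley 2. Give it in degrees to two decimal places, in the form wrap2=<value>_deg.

crossed belt: β = asin((r1+r2)/C) = asin(21/52) = 23.8188°
wrap1 = wrap2 = π + 2β = 227.6377°

wrap2=227.64_deg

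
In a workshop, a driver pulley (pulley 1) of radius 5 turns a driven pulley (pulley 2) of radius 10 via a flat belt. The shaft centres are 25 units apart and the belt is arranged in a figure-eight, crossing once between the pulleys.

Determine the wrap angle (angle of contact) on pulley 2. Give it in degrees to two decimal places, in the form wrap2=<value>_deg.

wrap2=253.74_deg

crossed belt: β = asin((r1+r2)/C) = asin(15/25) = 36.8699°
wrap1 = wrap2 = π + 2β = 253.7398°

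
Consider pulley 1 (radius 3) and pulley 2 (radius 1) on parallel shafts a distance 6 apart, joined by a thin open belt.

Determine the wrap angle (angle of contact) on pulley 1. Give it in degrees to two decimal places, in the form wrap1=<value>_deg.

open belt: β = asin((r2−r1)/C) = asin(-2/6) = -19.4712°
wrap1 = π − 2β = 218.9424°
wrap2 = π + 2β = 141.0576°

wrap1=218.94_deg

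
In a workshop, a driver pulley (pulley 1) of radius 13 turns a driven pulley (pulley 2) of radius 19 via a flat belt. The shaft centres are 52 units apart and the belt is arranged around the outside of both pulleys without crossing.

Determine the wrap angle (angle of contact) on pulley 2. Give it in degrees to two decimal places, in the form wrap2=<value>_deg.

open belt: β = asin((r2−r1)/C) = asin(6/52) = 6.6258°
wrap1 = π − 2β = 166.7484°
wrap2 = π + 2β = 193.2516°

wrap2=193.25_deg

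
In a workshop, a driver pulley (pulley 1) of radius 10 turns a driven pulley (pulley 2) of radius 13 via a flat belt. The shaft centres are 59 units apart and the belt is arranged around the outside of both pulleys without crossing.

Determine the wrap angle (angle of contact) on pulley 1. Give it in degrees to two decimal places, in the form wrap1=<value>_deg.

wrap1=174.17_deg

open belt: β = asin((r2−r1)/C) = asin(3/59) = 2.9146°
wrap1 = π − 2β = 174.1708°
wrap2 = π + 2β = 185.8292°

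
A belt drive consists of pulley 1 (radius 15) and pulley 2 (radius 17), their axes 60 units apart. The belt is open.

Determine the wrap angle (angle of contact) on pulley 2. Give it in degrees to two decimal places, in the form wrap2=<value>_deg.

open belt: β = asin((r2−r1)/C) = asin(2/60) = 1.9102°
wrap1 = π − 2β = 176.1796°
wrap2 = π + 2β = 183.8204°

wrap2=183.82_deg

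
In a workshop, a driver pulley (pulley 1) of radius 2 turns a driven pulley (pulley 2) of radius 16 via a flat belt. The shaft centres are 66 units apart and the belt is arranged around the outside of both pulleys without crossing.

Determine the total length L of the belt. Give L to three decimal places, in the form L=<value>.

open belt: β = asin((r2−r1)/C) = asin(14/66) = 12.2467°
wrap1 = π − 2β = 155.5066°
wrap2 = π + 2β = 204.4934°
tangent length = C·cosβ = 64.4981
L = r1·wrap1 + r2·wrap2 + 2·C·cosβ = 2·2.7141 + 16·3.5691 + 2·64.4981 = 191.5297

L=191.530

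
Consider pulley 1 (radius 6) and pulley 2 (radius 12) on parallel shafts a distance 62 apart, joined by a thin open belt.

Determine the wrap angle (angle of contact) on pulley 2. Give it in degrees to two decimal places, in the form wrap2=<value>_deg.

wrap2=191.11_deg

open belt: β = asin((r2−r1)/C) = asin(6/62) = 5.5534°
wrap1 = π − 2β = 168.8931°
wrap2 = π + 2β = 191.1069°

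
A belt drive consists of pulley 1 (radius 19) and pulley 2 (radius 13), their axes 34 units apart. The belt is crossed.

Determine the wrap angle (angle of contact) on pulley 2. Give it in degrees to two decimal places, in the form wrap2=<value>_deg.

crossed belt: β = asin((r1+r2)/C) = asin(32/34) = 70.2501°
wrap1 = wrap2 = π + 2β = 320.5002°

wrap2=320.50_deg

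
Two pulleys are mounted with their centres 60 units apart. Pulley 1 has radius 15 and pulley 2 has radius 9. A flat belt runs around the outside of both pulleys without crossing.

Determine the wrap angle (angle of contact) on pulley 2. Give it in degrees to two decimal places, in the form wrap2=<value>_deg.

open belt: β = asin((r2−r1)/C) = asin(-6/60) = -5.7392°
wrap1 = π − 2β = 191.4783°
wrap2 = π + 2β = 168.5217°

wrap2=168.52_deg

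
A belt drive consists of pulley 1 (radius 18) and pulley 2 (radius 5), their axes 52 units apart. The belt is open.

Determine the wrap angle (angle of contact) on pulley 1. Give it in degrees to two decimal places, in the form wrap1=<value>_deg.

wrap1=208.96_deg

open belt: β = asin((r2−r1)/C) = asin(-13/52) = -14.4775°
wrap1 = π − 2β = 208.9550°
wrap2 = π + 2β = 151.0450°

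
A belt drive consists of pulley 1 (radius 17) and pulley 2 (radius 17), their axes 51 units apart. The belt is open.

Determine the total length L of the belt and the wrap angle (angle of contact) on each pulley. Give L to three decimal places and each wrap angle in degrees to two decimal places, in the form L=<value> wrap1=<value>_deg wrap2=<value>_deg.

open belt: β = asin((r2−r1)/C) = asin(0/51) = 0.0000°
wrap1 = π − 2β = 180.0000°
wrap2 = π + 2β = 180.0000°
tangent length = C·cosβ = 51.0000
L = r1·wrap1 + r2·wrap2 + 2·C·cosβ = 17·3.1416 + 17·3.1416 + 2·51.0000 = 208.8142

L=208.814 wrap1=180.00_deg wrap2=180.00_deg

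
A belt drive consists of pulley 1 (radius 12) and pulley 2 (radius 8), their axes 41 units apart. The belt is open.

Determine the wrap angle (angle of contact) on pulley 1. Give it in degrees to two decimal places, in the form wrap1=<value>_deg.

open belt: β = asin((r2−r1)/C) = asin(-4/41) = -5.5987°
wrap1 = π − 2β = 191.1975°
wrap2 = π + 2β = 168.8025°

wrap1=191.20_deg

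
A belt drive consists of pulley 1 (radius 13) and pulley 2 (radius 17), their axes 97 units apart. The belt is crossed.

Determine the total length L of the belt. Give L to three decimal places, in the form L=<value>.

crossed belt: β = asin((r1+r2)/C) = asin(30/97) = 18.0157°
wrap1 = wrap2 = π + 2β = 216.0315°
tangent length = C·cosβ = 92.2442
L = (r1+r2)·wrap + 2·C·cosβ = 30·3.7705 + 2·92.2442 = 297.6023

L=297.602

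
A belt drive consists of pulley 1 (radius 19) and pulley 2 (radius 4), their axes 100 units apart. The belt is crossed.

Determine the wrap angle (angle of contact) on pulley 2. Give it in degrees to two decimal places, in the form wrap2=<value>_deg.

wrap2=206.59_deg

crossed belt: β = asin((r1+r2)/C) = asin(23/100) = 13.2971°
wrap1 = wrap2 = π + 2β = 206.5941°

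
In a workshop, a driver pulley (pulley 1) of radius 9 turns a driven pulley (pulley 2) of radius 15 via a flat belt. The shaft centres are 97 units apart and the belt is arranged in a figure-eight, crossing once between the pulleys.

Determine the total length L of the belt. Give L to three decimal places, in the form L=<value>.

L=275.367

crossed belt: β = asin((r1+r2)/C) = asin(24/97) = 14.3251°
wrap1 = wrap2 = π + 2β = 208.6501°
tangent length = C·cosβ = 93.9840
L = (r1+r2)·wrap + 2·C·cosβ = 24·3.6416 + 2·93.9840 = 275.3672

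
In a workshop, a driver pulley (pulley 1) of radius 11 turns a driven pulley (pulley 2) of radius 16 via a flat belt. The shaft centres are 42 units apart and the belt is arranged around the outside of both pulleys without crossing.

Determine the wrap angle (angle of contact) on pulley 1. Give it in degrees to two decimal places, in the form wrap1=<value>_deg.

open belt: β = asin((r2−r1)/C) = asin(5/42) = 6.8371°
wrap1 = π − 2β = 166.3257°
wrap2 = π + 2β = 193.6743°

wrap1=166.33_deg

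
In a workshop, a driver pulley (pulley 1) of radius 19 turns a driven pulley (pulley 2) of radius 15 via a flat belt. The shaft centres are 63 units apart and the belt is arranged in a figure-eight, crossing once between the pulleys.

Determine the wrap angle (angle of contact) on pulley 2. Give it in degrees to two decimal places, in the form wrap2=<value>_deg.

wrap2=245.32_deg

crossed belt: β = asin((r1+r2)/C) = asin(34/63) = 32.6620°
wrap1 = wrap2 = π + 2β = 245.3241°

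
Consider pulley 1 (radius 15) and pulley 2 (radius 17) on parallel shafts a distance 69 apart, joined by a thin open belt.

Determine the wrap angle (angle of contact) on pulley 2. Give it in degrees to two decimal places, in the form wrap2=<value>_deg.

wrap2=183.32_deg

open belt: β = asin((r2−r1)/C) = asin(2/69) = 1.6610°
wrap1 = π − 2β = 176.6780°
wrap2 = π + 2β = 183.3220°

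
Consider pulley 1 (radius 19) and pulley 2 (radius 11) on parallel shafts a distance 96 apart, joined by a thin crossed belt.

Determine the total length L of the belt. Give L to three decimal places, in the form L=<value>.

crossed belt: β = asin((r1+r2)/C) = asin(30/96) = 18.2100°
wrap1 = wrap2 = π + 2β = 216.4199°
tangent length = C·cosβ = 91.1921
L = (r1+r2)·wrap + 2·C·cosβ = 30·3.7772 + 2·91.1921 = 295.7014

L=295.701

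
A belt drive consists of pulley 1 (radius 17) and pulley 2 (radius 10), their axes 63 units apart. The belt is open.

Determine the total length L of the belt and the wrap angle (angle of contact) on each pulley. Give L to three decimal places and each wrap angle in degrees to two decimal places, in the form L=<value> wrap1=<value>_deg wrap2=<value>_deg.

L=211.602 wrap1=192.76_deg wrap2=167.24_deg

open belt: β = asin((r2−r1)/C) = asin(-7/63) = -6.3794°
wrap1 = π − 2β = 192.7587°
wrap2 = π + 2β = 167.2413°
tangent length = C·cosβ = 62.6099
L = r1·wrap1 + r2·wrap2 + 2·C·cosβ = 17·3.3643 + 10·2.9189 + 2·62.6099 = 211.6016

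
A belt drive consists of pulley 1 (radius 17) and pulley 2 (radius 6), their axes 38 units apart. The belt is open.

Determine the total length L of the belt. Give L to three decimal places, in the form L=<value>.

L=151.464

open belt: β = asin((r2−r1)/C) = asin(-11/38) = -16.8264°
wrap1 = π − 2β = 213.6529°
wrap2 = π + 2β = 146.3471°
tangent length = C·cosβ = 36.3731
L = r1·wrap1 + r2·wrap2 + 2·C·cosβ = 17·3.7289 + 6·2.5542 + 2·36.3731 = 151.4637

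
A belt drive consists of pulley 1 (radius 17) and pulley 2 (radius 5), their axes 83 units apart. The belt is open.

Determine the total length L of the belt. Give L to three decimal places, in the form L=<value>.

open belt: β = asin((r2−r1)/C) = asin(-12/83) = -8.3129°
wrap1 = π − 2β = 196.6257°
wrap2 = π + 2β = 163.3743°
tangent length = C·cosβ = 82.1279
L = r1·wrap1 + r2·wrap2 + 2·C·cosβ = 17·3.4318 + 5·2.8514 + 2·82.1279 = 236.8530

L=236.853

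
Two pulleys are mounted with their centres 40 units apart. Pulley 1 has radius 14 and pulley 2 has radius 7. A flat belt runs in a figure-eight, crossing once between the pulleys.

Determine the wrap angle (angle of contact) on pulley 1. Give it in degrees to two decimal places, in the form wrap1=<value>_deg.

crossed belt: β = asin((r1+r2)/C) = asin(21/40) = 31.6682°
wrap1 = wrap2 = π + 2β = 243.3365°

wrap1=243.34_deg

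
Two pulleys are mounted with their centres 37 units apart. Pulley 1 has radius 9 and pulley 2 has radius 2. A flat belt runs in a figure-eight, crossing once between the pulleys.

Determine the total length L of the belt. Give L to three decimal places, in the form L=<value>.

crossed belt: β = asin((r1+r2)/C) = asin(11/37) = 17.2953°
wrap1 = wrap2 = π + 2β = 214.5907°
tangent length = C·cosβ = 35.3270
L = (r1+r2)·wrap + 2·C·cosβ = 11·3.7453 + 2·35.3270 = 111.8525

L=111.853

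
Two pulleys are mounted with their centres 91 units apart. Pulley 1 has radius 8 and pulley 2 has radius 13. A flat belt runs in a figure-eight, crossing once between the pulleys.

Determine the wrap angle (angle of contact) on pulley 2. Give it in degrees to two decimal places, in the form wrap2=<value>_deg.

crossed belt: β = asin((r1+r2)/C) = asin(21/91) = 13.3424°
wrap1 = wrap2 = π + 2β = 206.6847°

wrap2=206.68_deg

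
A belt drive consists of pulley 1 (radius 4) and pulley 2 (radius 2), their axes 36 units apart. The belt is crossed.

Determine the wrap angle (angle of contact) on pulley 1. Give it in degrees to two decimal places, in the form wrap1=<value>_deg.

crossed belt: β = asin((r1+r2)/C) = asin(6/36) = 9.5941°
wrap1 = wrap2 = π + 2β = 199.1881°

wrap1=199.19_deg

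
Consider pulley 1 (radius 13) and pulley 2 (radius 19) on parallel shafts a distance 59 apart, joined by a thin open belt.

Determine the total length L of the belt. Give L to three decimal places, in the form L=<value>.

open belt: β = asin((r2−r1)/C) = asin(6/59) = 5.8368°
wrap1 = π − 2β = 168.3264°
wrap2 = π + 2β = 191.6736°
tangent length = C·cosβ = 58.6941
L = r1·wrap1 + r2·wrap2 + 2·C·cosβ = 13·2.9379 + 19·3.3453 + 2·58.6941 = 219.1417

L=219.142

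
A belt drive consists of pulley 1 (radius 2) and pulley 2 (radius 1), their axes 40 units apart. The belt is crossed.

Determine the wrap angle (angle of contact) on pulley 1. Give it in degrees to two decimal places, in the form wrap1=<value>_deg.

wrap1=188.60_deg

crossed belt: β = asin((r1+r2)/C) = asin(3/40) = 4.3012°
wrap1 = wrap2 = π + 2β = 188.6024°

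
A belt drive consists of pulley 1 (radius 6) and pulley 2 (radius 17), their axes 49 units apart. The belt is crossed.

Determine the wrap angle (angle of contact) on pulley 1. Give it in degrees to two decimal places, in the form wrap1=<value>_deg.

crossed belt: β = asin((r1+r2)/C) = asin(23/49) = 27.9946°
wrap1 = wrap2 = π + 2β = 235.9891°

wrap1=235.99_deg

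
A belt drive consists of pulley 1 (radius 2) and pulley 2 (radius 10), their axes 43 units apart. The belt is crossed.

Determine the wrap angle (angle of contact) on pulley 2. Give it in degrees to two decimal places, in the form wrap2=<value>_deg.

crossed belt: β = asin((r1+r2)/C) = asin(12/43) = 16.2047°
wrap1 = wrap2 = π + 2β = 212.4094°

wrap2=212.41_deg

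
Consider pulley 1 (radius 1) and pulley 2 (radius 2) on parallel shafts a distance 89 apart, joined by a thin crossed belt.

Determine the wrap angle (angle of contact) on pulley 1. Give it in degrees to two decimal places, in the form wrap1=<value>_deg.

wrap1=183.86_deg

crossed belt: β = asin((r1+r2)/C) = asin(3/89) = 1.9317°
wrap1 = wrap2 = π + 2β = 183.8634°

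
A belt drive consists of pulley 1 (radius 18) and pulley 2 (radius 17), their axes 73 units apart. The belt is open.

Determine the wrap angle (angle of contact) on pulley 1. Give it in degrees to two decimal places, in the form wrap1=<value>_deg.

wrap1=181.57_deg

open belt: β = asin((r2−r1)/C) = asin(-1/73) = -0.7849°
wrap1 = π − 2β = 181.5698°
wrap2 = π + 2β = 178.4302°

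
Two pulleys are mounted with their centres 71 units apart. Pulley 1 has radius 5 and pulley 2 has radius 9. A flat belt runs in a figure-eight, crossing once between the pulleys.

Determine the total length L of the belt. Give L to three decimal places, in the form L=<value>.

L=188.752

crossed belt: β = asin((r1+r2)/C) = asin(14/71) = 11.3723°
wrap1 = wrap2 = π + 2β = 202.7446°
tangent length = C·cosβ = 69.6060
L = (r1+r2)·wrap + 2·C·cosβ = 14·3.5386 + 2·69.6060 = 188.7519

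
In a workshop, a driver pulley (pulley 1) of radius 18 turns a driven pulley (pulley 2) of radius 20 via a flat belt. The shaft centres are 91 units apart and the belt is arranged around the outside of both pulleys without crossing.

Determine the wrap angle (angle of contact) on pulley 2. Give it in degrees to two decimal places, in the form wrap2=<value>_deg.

wrap2=182.52_deg

open belt: β = asin((r2−r1)/C) = asin(2/91) = 1.2593°
wrap1 = π − 2β = 177.4813°
wrap2 = π + 2β = 182.5187°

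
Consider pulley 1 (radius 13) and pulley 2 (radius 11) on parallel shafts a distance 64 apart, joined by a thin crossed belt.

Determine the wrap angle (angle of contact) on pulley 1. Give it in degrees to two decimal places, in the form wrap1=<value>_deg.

crossed belt: β = asin((r1+r2)/C) = asin(24/64) = 22.0243°
wrap1 = wrap2 = π + 2β = 224.0486°

wrap1=224.05_deg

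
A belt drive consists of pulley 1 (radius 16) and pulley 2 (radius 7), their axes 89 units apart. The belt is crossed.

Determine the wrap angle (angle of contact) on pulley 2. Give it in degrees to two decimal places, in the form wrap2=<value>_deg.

wrap2=209.95_deg

crossed belt: β = asin((r1+r2)/C) = asin(23/89) = 14.9767°
wrap1 = wrap2 = π + 2β = 209.9535°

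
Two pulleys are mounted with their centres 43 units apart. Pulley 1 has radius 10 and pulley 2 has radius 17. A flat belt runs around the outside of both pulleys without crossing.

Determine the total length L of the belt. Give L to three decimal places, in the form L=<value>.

L=171.965

open belt: β = asin((r2−r1)/C) = asin(7/43) = 9.3689°
wrap1 = π − 2β = 161.2622°
wrap2 = π + 2β = 198.7378°
tangent length = C·cosβ = 42.4264
L = r1·wrap1 + r2·wrap2 + 2·C·cosβ = 10·2.8146 + 17·3.4686 + 2·42.4264 = 171.9651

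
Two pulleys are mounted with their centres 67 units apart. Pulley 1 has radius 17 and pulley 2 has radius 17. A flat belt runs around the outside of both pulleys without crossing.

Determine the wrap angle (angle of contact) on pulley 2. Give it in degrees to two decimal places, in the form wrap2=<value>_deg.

open belt: β = asin((r2−r1)/C) = asin(0/67) = 0.0000°
wrap1 = π − 2β = 180.0000°
wrap2 = π + 2β = 180.0000°

wrap2=180.00_deg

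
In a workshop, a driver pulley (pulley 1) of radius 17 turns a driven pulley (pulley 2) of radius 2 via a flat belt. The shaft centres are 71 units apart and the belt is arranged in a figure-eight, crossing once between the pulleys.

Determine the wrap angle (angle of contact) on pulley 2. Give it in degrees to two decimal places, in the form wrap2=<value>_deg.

wrap2=211.04_deg

crossed belt: β = asin((r1+r2)/C) = asin(19/71) = 15.5218°
wrap1 = wrap2 = π + 2β = 211.0437°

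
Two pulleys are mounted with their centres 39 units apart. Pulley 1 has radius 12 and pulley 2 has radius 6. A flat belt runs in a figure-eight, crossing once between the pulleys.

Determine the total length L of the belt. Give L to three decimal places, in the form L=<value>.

L=143.014

crossed belt: β = asin((r1+r2)/C) = asin(18/39) = 27.4864°
wrap1 = wrap2 = π + 2β = 234.9729°
tangent length = C·cosβ = 34.5977
L = (r1+r2)·wrap + 2·C·cosβ = 18·4.1010 + 2·34.5977 = 143.0143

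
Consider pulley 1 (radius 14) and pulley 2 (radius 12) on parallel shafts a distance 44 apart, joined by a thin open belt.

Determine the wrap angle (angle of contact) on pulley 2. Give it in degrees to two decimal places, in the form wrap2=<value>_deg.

open belt: β = asin((r2−r1)/C) = asin(-2/44) = -2.6053°
wrap1 = π − 2β = 185.2105°
wrap2 = π + 2β = 174.7895°

wrap2=174.79_deg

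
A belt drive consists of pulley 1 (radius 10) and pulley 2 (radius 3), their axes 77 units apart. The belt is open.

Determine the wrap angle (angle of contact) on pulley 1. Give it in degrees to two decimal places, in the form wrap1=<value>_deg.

open belt: β = asin((r2−r1)/C) = asin(-7/77) = -5.2159°
wrap1 = π − 2β = 190.4318°
wrap2 = π + 2β = 169.5682°

wrap1=190.43_deg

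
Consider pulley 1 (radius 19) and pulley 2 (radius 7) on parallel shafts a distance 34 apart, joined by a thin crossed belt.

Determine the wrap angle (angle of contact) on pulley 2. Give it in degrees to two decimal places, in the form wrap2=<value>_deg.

crossed belt: β = asin((r1+r2)/C) = asin(26/34) = 49.8808°
wrap1 = wrap2 = π + 2β = 279.7617°

wrap2=279.76_deg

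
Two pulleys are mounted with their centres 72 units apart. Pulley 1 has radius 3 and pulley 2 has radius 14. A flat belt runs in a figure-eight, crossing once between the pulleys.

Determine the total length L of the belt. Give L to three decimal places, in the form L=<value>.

crossed belt: β = asin((r1+r2)/C) = asin(17/72) = 13.6571°
wrap1 = wrap2 = π + 2β = 207.3143°
tangent length = C·cosβ = 69.9643
L = (r1+r2)·wrap + 2·C·cosβ = 17·3.6183 + 2·69.9643 = 201.4399

L=201.440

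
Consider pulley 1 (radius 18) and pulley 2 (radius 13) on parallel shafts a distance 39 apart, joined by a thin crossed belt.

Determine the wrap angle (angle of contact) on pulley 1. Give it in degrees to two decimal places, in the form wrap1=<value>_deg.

crossed belt: β = asin((r1+r2)/C) = asin(31/39) = 52.6431°
wrap1 = wrap2 = π + 2β = 285.2863°

wrap1=285.29_deg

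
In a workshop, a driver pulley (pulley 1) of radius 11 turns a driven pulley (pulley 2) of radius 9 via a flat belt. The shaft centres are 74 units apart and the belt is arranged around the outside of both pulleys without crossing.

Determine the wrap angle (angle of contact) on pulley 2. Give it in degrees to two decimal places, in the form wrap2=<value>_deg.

open belt: β = asin((r2−r1)/C) = asin(-2/74) = -1.5487°
wrap1 = π − 2β = 183.0974°
wrap2 = π + 2β = 176.9026°

wrap2=176.90_deg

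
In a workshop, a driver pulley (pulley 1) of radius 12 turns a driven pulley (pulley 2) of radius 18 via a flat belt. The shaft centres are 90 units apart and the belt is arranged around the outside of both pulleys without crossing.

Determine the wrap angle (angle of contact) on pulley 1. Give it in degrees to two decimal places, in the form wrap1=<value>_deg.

open belt: β = asin((r2−r1)/C) = asin(6/90) = 3.8226°
wrap1 = π − 2β = 172.3549°
wrap2 = π + 2β = 187.6451°

wrap1=172.35_deg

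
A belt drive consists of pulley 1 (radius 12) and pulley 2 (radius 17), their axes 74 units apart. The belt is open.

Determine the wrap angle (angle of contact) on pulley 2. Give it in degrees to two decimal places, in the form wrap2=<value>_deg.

open belt: β = asin((r2−r1)/C) = asin(5/74) = 3.8743°
wrap1 = π − 2β = 172.2514°
wrap2 = π + 2β = 187.7486°

wrap2=187.75_deg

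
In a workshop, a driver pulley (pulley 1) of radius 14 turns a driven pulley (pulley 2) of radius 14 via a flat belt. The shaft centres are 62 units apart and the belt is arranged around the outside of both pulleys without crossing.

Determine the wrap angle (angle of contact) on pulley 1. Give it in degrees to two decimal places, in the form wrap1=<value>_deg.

wrap1=180.00_deg

open belt: β = asin((r2−r1)/C) = asin(0/62) = 0.0000°
wrap1 = π − 2β = 180.0000°
wrap2 = π + 2β = 180.0000°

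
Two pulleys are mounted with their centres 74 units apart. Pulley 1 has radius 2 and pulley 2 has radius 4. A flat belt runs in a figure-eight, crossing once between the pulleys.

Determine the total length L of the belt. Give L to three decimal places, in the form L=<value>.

crossed belt: β = asin((r1+r2)/C) = asin(6/74) = 4.6507°
wrap1 = wrap2 = π + 2β = 189.3014°
tangent length = C·cosβ = 73.7564
L = (r1+r2)·wrap + 2·C·cosβ = 6·3.3039 + 2·73.7564 = 167.3363

L=167.336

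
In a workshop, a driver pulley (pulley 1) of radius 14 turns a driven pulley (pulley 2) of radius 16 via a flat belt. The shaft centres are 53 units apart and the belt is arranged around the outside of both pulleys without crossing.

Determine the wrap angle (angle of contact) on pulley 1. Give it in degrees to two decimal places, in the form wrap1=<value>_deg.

wrap1=175.67_deg

open belt: β = asin((r2−r1)/C) = asin(2/53) = 2.1626°
wrap1 = π − 2β = 175.6748°
wrap2 = π + 2β = 184.3252°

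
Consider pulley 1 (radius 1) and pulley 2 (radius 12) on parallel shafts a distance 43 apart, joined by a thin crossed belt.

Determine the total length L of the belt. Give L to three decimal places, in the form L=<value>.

crossed belt: β = asin((r1+r2)/C) = asin(13/43) = 17.5973°
wrap1 = wrap2 = π + 2β = 215.1947°
tangent length = C·cosβ = 40.9878
L = (r1+r2)·wrap + 2·C·cosβ = 13·3.7559 + 2·40.9878 = 130.8017

L=130.802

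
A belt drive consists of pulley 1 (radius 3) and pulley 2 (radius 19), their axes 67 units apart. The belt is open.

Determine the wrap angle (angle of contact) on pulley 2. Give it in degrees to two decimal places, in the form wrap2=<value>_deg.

wrap2=207.63_deg

open belt: β = asin((r2−r1)/C) = asin(16/67) = 13.8161°
wrap1 = π − 2β = 152.3678°
wrap2 = π + 2β = 207.6322°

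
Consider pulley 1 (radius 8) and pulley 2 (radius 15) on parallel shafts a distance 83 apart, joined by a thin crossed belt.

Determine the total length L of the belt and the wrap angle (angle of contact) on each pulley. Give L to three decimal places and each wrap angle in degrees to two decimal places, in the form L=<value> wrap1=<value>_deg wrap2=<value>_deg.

L=244.672 wrap1=212.18_deg wrap2=212.18_deg

crossed belt: β = asin((r1+r2)/C) = asin(23/83) = 16.0877°
wrap1 = wrap2 = π + 2β = 212.1754°
tangent length = C·cosβ = 79.7496
L = (r1+r2)·wrap + 2·C·cosβ = 23·3.7032 + 2·79.7496 = 244.6719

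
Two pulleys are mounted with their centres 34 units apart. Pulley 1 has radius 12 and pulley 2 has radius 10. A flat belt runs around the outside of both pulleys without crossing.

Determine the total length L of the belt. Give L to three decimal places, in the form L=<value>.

open belt: β = asin((r2−r1)/C) = asin(-2/34) = -3.3723°
wrap1 = π − 2β = 186.7446°
wrap2 = π + 2β = 173.2554°
tangent length = C·cosβ = 33.9411
L = r1·wrap1 + r2·wrap2 + 2·C·cosβ = 12·3.2593 + 10·3.0239 + 2·33.9411 = 137.2327

L=137.233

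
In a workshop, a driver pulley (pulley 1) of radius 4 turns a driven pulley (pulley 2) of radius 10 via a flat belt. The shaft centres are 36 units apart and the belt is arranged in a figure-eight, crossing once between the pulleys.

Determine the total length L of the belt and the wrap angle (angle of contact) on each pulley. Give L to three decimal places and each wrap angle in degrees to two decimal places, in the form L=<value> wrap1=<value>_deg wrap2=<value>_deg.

L=121.499 wrap1=225.77_deg wrap2=225.77_deg

crossed belt: β = asin((r1+r2)/C) = asin(14/36) = 22.8854°
wrap1 = wrap2 = π + 2β = 225.7708°
tangent length = C·cosβ = 33.1662
L = (r1+r2)·wrap + 2·C·cosβ = 14·3.9404 + 2·33.1662 = 121.4987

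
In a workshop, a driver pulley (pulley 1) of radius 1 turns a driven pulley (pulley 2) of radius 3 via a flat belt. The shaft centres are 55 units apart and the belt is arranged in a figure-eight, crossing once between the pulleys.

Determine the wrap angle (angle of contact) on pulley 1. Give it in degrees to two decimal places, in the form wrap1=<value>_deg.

wrap1=188.34_deg

crossed belt: β = asin((r1+r2)/C) = asin(4/55) = 4.1706°
wrap1 = wrap2 = π + 2β = 188.3413°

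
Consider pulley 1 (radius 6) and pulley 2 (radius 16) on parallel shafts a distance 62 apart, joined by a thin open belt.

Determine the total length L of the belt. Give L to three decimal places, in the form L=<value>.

L=194.731

open belt: β = asin((r2−r1)/C) = asin(10/62) = 9.2818°
wrap1 = π − 2β = 161.4364°
wrap2 = π + 2β = 198.5636°
tangent length = C·cosβ = 61.1882
L = r1·wrap1 + r2·wrap2 + 2·C·cosβ = 6·2.8176 + 16·3.4656 + 2·61.1882 = 194.7315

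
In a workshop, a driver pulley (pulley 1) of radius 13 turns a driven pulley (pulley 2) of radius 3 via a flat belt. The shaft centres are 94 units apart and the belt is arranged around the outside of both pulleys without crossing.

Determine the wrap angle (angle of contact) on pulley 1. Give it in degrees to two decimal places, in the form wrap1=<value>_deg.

open belt: β = asin((r2−r1)/C) = asin(-10/94) = -6.1069°
wrap1 = π − 2β = 192.2137°
wrap2 = π + 2β = 167.7863°

wrap1=192.21_deg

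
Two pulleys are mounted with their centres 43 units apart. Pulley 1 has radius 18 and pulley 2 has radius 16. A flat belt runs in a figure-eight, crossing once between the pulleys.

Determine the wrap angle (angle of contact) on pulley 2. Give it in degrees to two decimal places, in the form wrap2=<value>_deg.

wrap2=284.50_deg

crossed belt: β = asin((r1+r2)/C) = asin(34/43) = 52.2508°
wrap1 = wrap2 = π + 2β = 284.5015°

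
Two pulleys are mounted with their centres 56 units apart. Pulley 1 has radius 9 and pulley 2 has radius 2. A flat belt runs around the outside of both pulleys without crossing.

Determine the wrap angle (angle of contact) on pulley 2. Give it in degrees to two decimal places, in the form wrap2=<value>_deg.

open belt: β = asin((r2−r1)/C) = asin(-7/56) = -7.1808°
wrap1 = π − 2β = 194.3615°
wrap2 = π + 2β = 165.6385°

wrap2=165.64_deg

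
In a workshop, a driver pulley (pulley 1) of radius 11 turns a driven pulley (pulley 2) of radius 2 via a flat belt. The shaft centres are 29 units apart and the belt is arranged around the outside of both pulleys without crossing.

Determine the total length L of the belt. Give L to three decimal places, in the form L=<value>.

L=101.657

open belt: β = asin((r2−r1)/C) = asin(-9/29) = -18.0800°
wrap1 = π − 2β = 216.1600°
wrap2 = π + 2β = 143.8400°
tangent length = C·cosβ = 27.5681
L = r1·wrap1 + r2·wrap2 + 2·C·cosβ = 11·3.7727 + 2·2.5105 + 2·27.5681 = 101.6569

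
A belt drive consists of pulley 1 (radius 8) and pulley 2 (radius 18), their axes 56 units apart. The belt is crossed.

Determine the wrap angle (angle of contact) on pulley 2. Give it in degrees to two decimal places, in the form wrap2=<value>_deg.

wrap2=235.33_deg

crossed belt: β = asin((r1+r2)/C) = asin(26/56) = 27.6640°
wrap1 = wrap2 = π + 2β = 235.3280°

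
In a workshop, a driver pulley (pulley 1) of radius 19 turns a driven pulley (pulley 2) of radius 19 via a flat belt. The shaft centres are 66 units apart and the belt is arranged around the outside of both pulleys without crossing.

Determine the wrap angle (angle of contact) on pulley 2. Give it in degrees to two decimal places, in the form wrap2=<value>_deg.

wrap2=180.00_deg

open belt: β = asin((r2−r1)/C) = asin(0/66) = 0.0000°
wrap1 = π − 2β = 180.0000°
wrap2 = π + 2β = 180.0000°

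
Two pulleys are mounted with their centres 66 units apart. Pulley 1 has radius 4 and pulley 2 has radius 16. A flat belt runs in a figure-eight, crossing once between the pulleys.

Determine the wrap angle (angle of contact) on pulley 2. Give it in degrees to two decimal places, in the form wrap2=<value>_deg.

crossed belt: β = asin((r1+r2)/C) = asin(20/66) = 17.6397°
wrap1 = wrap2 = π + 2β = 215.2794°

wrap2=215.28_deg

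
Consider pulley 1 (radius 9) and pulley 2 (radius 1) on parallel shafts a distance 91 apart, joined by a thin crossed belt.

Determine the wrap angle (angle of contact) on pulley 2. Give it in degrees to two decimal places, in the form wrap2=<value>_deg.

crossed belt: β = asin((r1+r2)/C) = asin(10/91) = 6.3090°
wrap1 = wrap2 = π + 2β = 192.6180°

wrap2=192.62_deg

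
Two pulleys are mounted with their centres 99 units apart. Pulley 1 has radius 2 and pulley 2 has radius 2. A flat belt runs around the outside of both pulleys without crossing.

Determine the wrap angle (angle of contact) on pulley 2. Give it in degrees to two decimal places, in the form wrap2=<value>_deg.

open belt: β = asin((r2−r1)/C) = asin(0/99) = 0.0000°
wrap1 = π − 2β = 180.0000°
wrap2 = π + 2β = 180.0000°

wrap2=180.00_deg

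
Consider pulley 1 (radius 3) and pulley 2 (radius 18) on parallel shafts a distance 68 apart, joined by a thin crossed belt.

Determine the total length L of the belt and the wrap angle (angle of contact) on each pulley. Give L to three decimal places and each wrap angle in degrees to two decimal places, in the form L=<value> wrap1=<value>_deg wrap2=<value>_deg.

L=208.512 wrap1=215.98_deg wrap2=215.98_deg

crossed belt: β = asin((r1+r2)/C) = asin(21/68) = 17.9883°
wrap1 = wrap2 = π + 2β = 215.9767°
tangent length = C·cosβ = 64.6761
L = (r1+r2)·wrap + 2·C·cosβ = 21·3.7695 + 2·64.6761 = 208.5118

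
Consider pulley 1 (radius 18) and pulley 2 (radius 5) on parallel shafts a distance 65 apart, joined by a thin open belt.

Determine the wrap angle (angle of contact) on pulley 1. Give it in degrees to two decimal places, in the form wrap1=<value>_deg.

wrap1=203.07_deg

open belt: β = asin((r2−r1)/C) = asin(-13/65) = -11.5370°
wrap1 = π − 2β = 203.0739°
wrap2 = π + 2β = 156.9261°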